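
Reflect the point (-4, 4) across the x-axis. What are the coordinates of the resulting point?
(-4, -4)

Reflection across x-axis: (-4, 4) → (-4, -4)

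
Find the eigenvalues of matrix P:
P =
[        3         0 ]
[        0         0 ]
λ = 0, 3

Solve det(P - λI) = 0. For a 2×2 matrix the characteristic equation is λ² - (trace)λ + det = 0.
trace(P) = a + d = 3 + 0 = 3.
det(P) = a*d - b*c = (3)*(0) - (0)*(0) = 0 - 0 = 0.
Characteristic equation: λ² - (3)λ + (0) = 0.
Discriminant = (3)² - 4*(0) = 9 - 0 = 9.
λ = (3 ± √9) / 2 = (3 ± 3) / 2 = 0, 3.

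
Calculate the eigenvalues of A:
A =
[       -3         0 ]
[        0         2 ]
λ = -3, 2

Solve det(A - λI) = 0. For a 2×2 matrix the characteristic equation is λ² - (trace)λ + det = 0.
trace(A) = a + d = -3 + 2 = -1.
det(A) = a*d - b*c = (-3)*(2) - (0)*(0) = -6 - 0 = -6.
Characteristic equation: λ² - (-1)λ + (-6) = 0.
Discriminant = (-1)² - 4*(-6) = 1 + 24 = 25.
λ = (-1 ± √25) / 2 = (-1 ± 5) / 2 = -3, 2.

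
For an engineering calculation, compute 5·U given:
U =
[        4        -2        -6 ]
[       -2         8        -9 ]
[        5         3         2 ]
5U =
[       20       -10       -30 ]
[      -10        40       -45 ]
[       25        15        10 ]

Scalar multiplication is elementwise: (5U)[i][j] = 5 * U[i][j].
  (5U)[0][0] = 5 * (4) = 20
  (5U)[0][1] = 5 * (-2) = -10
  (5U)[0][2] = 5 * (-6) = -30
  (5U)[1][0] = 5 * (-2) = -10
  (5U)[1][1] = 5 * (8) = 40
  (5U)[1][2] = 5 * (-9) = -45
  (5U)[2][0] = 5 * (5) = 25
  (5U)[2][1] = 5 * (3) = 15
  (5U)[2][2] = 5 * (2) = 10
5U =
[       20       -10       -30 ]
[      -10        40       -45 ]
[       25        15        10 ]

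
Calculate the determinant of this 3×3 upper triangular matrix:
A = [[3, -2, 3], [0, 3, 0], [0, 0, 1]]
9

The determinant of a triangular matrix is the product of its diagonal entries (the off-diagonal entries above the diagonal do not affect it).
det(A) = (3) * (3) * (1) = 9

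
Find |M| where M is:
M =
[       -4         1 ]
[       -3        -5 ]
det(M) = 23

For a 2×2 matrix [[a, b], [c, d]], det = a*d - b*c.
det(M) = (-4)*(-5) - (1)*(-3) = 20 + 3 = 23.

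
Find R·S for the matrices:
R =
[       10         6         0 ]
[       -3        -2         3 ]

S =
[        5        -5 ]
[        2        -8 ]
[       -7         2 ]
RS =
[       62       -98 ]
[      -40        37 ]

Matrix multiplication: (RS)[i][j] = sum over k of R[i][k] * S[k][j].
  (RS)[0][0] = (10)*(5) + (6)*(2) + (0)*(-7) = 62
  (RS)[0][1] = (10)*(-5) + (6)*(-8) + (0)*(2) = -98
  (RS)[1][0] = (-3)*(5) + (-2)*(2) + (3)*(-7) = -40
  (RS)[1][1] = (-3)*(-5) + (-2)*(-8) + (3)*(2) = 37
RS =
[       62       -98 ]
[      -40        37 ]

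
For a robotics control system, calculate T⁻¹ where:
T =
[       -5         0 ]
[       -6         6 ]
det(T) = -30
T⁻¹ =
[     -1/5         0 ]
[     -1/5       1/6 ]

For a 2×2 matrix T = [[a, b], [c, d]] with det(T) ≠ 0, T⁻¹ = (1/det(T)) * [[d, -b], [-c, a]].
det(T) = (-5)*(6) - (0)*(-6) = -30 - 0 = -30.
T⁻¹ = (1/-30) * [[6, 0], [6, -5]].
Dividing each entry by -30 and reducing:
T⁻¹ =
[     -1/5         0 ]
[     -1/5       1/6 ]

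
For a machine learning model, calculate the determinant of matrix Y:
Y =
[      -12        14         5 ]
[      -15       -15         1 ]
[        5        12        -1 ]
det(Y) = -701

Expand along row 0 (cofactor expansion): det(Y) = a*(e*i - f*h) - b*(d*i - f*g) + c*(d*h - e*g), where the 3×3 is [[a, b, c], [d, e, f], [g, h, i]].
Minor M_00 = (-15)*(-1) - (1)*(12) = 15 - 12 = 3.
Minor M_01 = (-15)*(-1) - (1)*(5) = 15 - 5 = 10.
Minor M_02 = (-15)*(12) - (-15)*(5) = -180 + 75 = -105.
det(Y) = (-12)*(3) - (14)*(10) + (5)*(-105) = -36 - 140 - 525 = -701.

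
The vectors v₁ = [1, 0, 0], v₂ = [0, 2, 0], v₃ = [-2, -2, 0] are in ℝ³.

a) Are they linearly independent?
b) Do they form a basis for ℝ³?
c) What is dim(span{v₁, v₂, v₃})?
Not independent, not a basis, dim(span) = 2

Check whether v₃ can be written as a linear combination of v₁ and v₂.
v₃ = (-2)·v₁ + (-1)·v₂ = [-2, -2, 0], so the three vectors are linearly dependent.
Thus they do not form a basis for ℝ³, and dim(span{v₁, v₂, v₃}) = 2 (spanned by v₁ and v₂).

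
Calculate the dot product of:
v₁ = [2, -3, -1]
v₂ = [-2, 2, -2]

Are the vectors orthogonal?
-8, No

The dot product is the sum of products of corresponding components.
v₁·v₂ = (2)*(-2) + (-3)*(2) + (-1)*(-2) = -4 - 6 + 2 = -8.
Two vectors are orthogonal iff their dot product is 0; here the dot product is -8, so the vectors are not orthogonal.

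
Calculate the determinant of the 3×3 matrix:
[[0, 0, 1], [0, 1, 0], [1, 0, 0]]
-1

Expansion along first row:
det = 0·det([[1,0],[0,0]]) - 0·det([[0,0],[1,0]]) + 1·det([[0,1],[1,0]])
    = 0·(1·0 - 0·0) - 0·(0·0 - 0·1) + 1·(0·0 - 1·1)
    = 0·0 - 0·0 + 1·-1
    = 0 + 0 + -1 = -1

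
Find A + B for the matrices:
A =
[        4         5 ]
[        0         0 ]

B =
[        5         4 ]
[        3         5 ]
A + B =
[        9         9 ]
[        3         5 ]

Matrix addition is elementwise: (A+B)[i][j] = A[i][j] + B[i][j].
  (A+B)[0][0] = (4) + (5) = 9
  (A+B)[0][1] = (5) + (4) = 9
  (A+B)[1][0] = (0) + (3) = 3
  (A+B)[1][1] = (0) + (5) = 5
A + B =
[        9         9 ]
[        3         5 ]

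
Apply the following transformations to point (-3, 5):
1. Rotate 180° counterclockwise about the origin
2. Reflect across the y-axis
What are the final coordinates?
(-3, -5)

Step 1: Rotate 180° → (3, -5)
Step 2: Reflect across the y-axis → (-3, -5)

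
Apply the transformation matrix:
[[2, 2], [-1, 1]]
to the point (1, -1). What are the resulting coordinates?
(0, -2)

Matrix multiplication:
[[2, 2], [-1, 1]] × [1, -1]ᵀ
= [2×1 + 2×-1, -1×1 + 1×-1]ᵀ
= [0.0000, -2.0000]ᵀ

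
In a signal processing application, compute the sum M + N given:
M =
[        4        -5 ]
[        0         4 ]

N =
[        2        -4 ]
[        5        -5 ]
M + N =
[        6        -9 ]
[        5        -1 ]

Matrix addition is elementwise: (M+N)[i][j] = M[i][j] + N[i][j].
  (M+N)[0][0] = (4) + (2) = 6
  (M+N)[0][1] = (-5) + (-4) = -9
  (M+N)[1][0] = (0) + (5) = 5
  (M+N)[1][1] = (4) + (-5) = -1
M + N =
[        6        -9 ]
[        5        -1 ]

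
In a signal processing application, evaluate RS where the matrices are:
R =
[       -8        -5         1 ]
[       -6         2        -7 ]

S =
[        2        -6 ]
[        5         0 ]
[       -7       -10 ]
RS =
[      -48        38 ]
[       47       106 ]

Matrix multiplication: (RS)[i][j] = sum over k of R[i][k] * S[k][j].
  (RS)[0][0] = (-8)*(2) + (-5)*(5) + (1)*(-7) = -48
  (RS)[0][1] = (-8)*(-6) + (-5)*(0) + (1)*(-10) = 38
  (RS)[1][0] = (-6)*(2) + (2)*(5) + (-7)*(-7) = 47
  (RS)[1][1] = (-6)*(-6) + (2)*(0) + (-7)*(-10) = 106
RS =
[      -48        38 ]
[       47       106 ]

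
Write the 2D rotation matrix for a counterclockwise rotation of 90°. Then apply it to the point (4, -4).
R = [[0, -1], [1, 0]]; R·(4, -4) = (4, 4)

Rotation matrix formula: R(θ) = [[cos θ, -sin θ], [sin θ, cos θ]]
For θ = 90°:
cos(90°) = 0
sin(90°) = 1
R = [[0, -1], [1, 0]]
Apply to (4, -4): [0·4 + (-1)·-4, 1·4 + 0·-4] = (4, 4)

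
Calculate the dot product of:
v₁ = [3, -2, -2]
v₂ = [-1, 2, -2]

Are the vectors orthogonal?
-3, No

The dot product is the sum of products of corresponding components.
v₁·v₂ = (3)*(-1) + (-2)*(2) + (-2)*(-2) = -3 - 4 + 4 = -3.
Two vectors are orthogonal iff their dot product is 0; here the dot product is -3, so the vectors are not orthogonal.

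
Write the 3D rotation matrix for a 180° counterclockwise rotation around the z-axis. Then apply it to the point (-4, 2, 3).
R = [[-1, 0, 0], [0, -1, 0], [0, 0, 1]]; R·(-4, 2, 3) = (4, -2, 3)

Rotation matrix for 180° around z-axis:
cos(180°) = -1, sin(180°) = 0
R = [[-1, 0, 0], [0, -1, 0], [0, 0, 1]]
Apply to (-4, 2, 3): R·[-4, 2, 3]ᵀ = (4, -2, 3)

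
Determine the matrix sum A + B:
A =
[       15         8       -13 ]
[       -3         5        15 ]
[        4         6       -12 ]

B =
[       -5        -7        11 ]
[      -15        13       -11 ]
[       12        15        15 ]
A + B =
[       10         1        -2 ]
[      -18        18         4 ]
[       16        21         3 ]

Matrix addition is elementwise: (A+B)[i][j] = A[i][j] + B[i][j].
  (A+B)[0][0] = (15) + (-5) = 10
  (A+B)[0][1] = (8) + (-7) = 1
  (A+B)[0][2] = (-13) + (11) = -2
  (A+B)[1][0] = (-3) + (-15) = -18
  (A+B)[1][1] = (5) + (13) = 18
  (A+B)[1][2] = (15) + (-11) = 4
  (A+B)[2][0] = (4) + (12) = 16
  (A+B)[2][1] = (6) + (15) = 21
  (A+B)[2][2] = (-12) + (15) = 3
A + B =
[       10         1        -2 ]
[      -18        18         4 ]
[       16        21         3 ]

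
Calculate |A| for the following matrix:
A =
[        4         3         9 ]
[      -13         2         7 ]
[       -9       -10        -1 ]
det(A) = 1376

Expand along row 0 (cofactor expansion): det(A) = a*(e*i - f*h) - b*(d*i - f*g) + c*(d*h - e*g), where the 3×3 is [[a, b, c], [d, e, f], [g, h, i]].
Minor M_00 = (2)*(-1) - (7)*(-10) = -2 + 70 = 68.
Minor M_01 = (-13)*(-1) - (7)*(-9) = 13 + 63 = 76.
Minor M_02 = (-13)*(-10) - (2)*(-9) = 130 + 18 = 148.
det(A) = (4)*(68) - (3)*(76) + (9)*(148) = 272 - 228 + 1332 = 1376.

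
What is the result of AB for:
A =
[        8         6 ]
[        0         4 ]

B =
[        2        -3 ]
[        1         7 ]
AB =
[       22        18 ]
[        4        28 ]

Matrix multiplication: (AB)[i][j] = sum over k of A[i][k] * B[k][j].
  (AB)[0][0] = (8)*(2) + (6)*(1) = 22
  (AB)[0][1] = (8)*(-3) + (6)*(7) = 18
  (AB)[1][0] = (0)*(2) + (4)*(1) = 4
  (AB)[1][1] = (0)*(-3) + (4)*(7) = 28
AB =
[       22        18 ]
[        4        28 ]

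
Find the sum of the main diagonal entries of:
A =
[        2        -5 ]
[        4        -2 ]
tr(A) = 2 - 2 = 0

The trace of a square matrix is the sum of its diagonal entries.
Diagonal entries of A: A[0][0] = 2, A[1][1] = -2.
tr(A) = 2 - 2 = 0.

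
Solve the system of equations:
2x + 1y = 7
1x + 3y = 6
x = 3, y = 1

Use elimination (row reduction):
Equation 1: 2x + 1y = 7.
Equation 2: 1x + 3y = 6.
Multiply Eq1 by 1 and Eq2 by 2: 2x + 1y = 7;  2x + 6y = 12.
Subtract: (5)y = 5, so y = 1.
Back-substitute into Eq1: 2x + 1*(1) = 7, so x = 3.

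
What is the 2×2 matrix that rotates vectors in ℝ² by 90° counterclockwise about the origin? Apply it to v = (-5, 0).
R = [[0, -1], [1, 0]]; R·v = (0, -5)

A counterclockwise rotation by angle θ in ℝ² has matrix R(θ) = [[cos θ, -sin θ], [sin θ, cos θ]].
For θ = 90°: cos θ = 0, sin θ = 1.
R(90°) = [[0, -1], [1, 0]].
R·v = [0·-5 + (-1)·0, 1·-5 + 0·0] = (0, -5).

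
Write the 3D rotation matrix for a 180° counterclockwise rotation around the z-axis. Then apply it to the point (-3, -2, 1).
R = [[-1, 0, 0], [0, -1, 0], [0, 0, 1]]; R·(-3, -2, 1) = (3, 2, 1)

Rotation matrix for 180° around z-axis:
cos(180°) = -1, sin(180°) = 0
R = [[-1, 0, 0], [0, -1, 0], [0, 0, 1]]
Apply to (-3, -2, 1): R·[-3, -2, 1]ᵀ = (3, 2, 1)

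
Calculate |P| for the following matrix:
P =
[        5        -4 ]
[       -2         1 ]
det(P) = -3

For a 2×2 matrix [[a, b], [c, d]], det = a*d - b*c.
det(P) = (5)*(1) - (-4)*(-2) = 5 - 8 = -3.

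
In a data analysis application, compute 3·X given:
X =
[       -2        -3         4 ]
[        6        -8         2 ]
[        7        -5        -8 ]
3X =
[       -6        -9        12 ]
[       18       -24         6 ]
[       21       -15       -24 ]

Scalar multiplication is elementwise: (3X)[i][j] = 3 * X[i][j].
  (3X)[0][0] = 3 * (-2) = -6
  (3X)[0][1] = 3 * (-3) = -9
  (3X)[0][2] = 3 * (4) = 12
  (3X)[1][0] = 3 * (6) = 18
  (3X)[1][1] = 3 * (-8) = -24
  (3X)[1][2] = 3 * (2) = 6
  (3X)[2][0] = 3 * (7) = 21
  (3X)[2][1] = 3 * (-5) = -15
  (3X)[2][2] = 3 * (-8) = -24
3X =
[       -6        -9        12 ]
[       18       -24         6 ]
[       21       -15       -24 ]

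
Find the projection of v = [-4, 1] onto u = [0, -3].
[0, 1]

The projection of v onto u is proj_u(v) = ((v·u) / (u·u)) · u.
v·u = (-4)*(0) + (1)*(-3) = -3.
u·u = (0)*(0) + (-3)*(-3) = 9.
coefficient = -3 / 9 = -1/3.
proj_u(v) = -1/3 · [0, -3] = [0, 1].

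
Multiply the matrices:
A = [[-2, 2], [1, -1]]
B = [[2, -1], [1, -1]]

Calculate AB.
[[-2, 0], [1, 0]]

Each entry (i,j) of AB = sum over k of A[i][k]*B[k][j].
(AB)[0][0] = (-2)*(2) + (2)*(1) = -2
(AB)[0][1] = (-2)*(-1) + (2)*(-1) = 0
(AB)[1][0] = (1)*(2) + (-1)*(1) = 1
(AB)[1][1] = (1)*(-1) + (-1)*(-1) = 0
AB = [[-2, 0], [1, 0]]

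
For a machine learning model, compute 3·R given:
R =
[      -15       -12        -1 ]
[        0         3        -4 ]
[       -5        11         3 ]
3R =
[      -45       -36        -3 ]
[        0         9       -12 ]
[      -15        33         9 ]

Scalar multiplication is elementwise: (3R)[i][j] = 3 * R[i][j].
  (3R)[0][0] = 3 * (-15) = -45
  (3R)[0][1] = 3 * (-12) = -36
  (3R)[0][2] = 3 * (-1) = -3
  (3R)[1][0] = 3 * (0) = 0
  (3R)[1][1] = 3 * (3) = 9
  (3R)[1][2] = 3 * (-4) = -12
  (3R)[2][0] = 3 * (-5) = -15
  (3R)[2][1] = 3 * (11) = 33
  (3R)[2][2] = 3 * (3) = 9
3R =
[      -45       -36        -3 ]
[        0         9       -12 ]
[      -15        33         9 ]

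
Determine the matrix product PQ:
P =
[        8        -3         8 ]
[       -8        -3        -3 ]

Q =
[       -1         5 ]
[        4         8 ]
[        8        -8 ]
PQ =
[       44       -48 ]
[      -28       -40 ]

Matrix multiplication: (PQ)[i][j] = sum over k of P[i][k] * Q[k][j].
  (PQ)[0][0] = (8)*(-1) + (-3)*(4) + (8)*(8) = 44
  (PQ)[0][1] = (8)*(5) + (-3)*(8) + (8)*(-8) = -48
  (PQ)[1][0] = (-8)*(-1) + (-3)*(4) + (-3)*(8) = -28
  (PQ)[1][1] = (-8)*(5) + (-3)*(8) + (-3)*(-8) = -40
PQ =
[       44       -48 ]
[      -28       -40 ]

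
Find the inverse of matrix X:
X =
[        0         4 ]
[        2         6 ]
det(X) = -8
X⁻¹ =
[     -3/4       1/2 ]
[      1/4         0 ]

For a 2×2 matrix X = [[a, b], [c, d]] with det(X) ≠ 0, X⁻¹ = (1/det(X)) * [[d, -b], [-c, a]].
det(X) = (0)*(6) - (4)*(2) = 0 - 8 = -8.
X⁻¹ = (1/-8) * [[6, -4], [-2, 0]].
Dividing each entry by -8 and reducing:
X⁻¹ =
[     -3/4       1/2 ]
[      1/4         0 ]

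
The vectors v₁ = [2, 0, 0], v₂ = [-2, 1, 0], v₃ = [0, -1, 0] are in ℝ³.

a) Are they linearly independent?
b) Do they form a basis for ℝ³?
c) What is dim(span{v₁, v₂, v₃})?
Not independent, not a basis, dim(span) = 2

Check whether v₃ can be written as a linear combination of v₁ and v₂.
v₃ = (-1)·v₁ + (-1)·v₂ = [0, -1, 0], so the three vectors are linearly dependent.
Thus they do not form a basis for ℝ³, and dim(span{v₁, v₂, v₃}) = 2 (spanned by v₁ and v₂).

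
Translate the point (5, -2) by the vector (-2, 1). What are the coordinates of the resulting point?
(3, -1)

Translation by (-2, 1):
x' = 5 + -2 = 3
y' = -2 + 1 = -1
Homogeneous matrix: [[1, 0, -2], [0, 1, 1], [0, 0, 1]]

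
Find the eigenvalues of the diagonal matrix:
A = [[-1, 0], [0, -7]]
λ₁ = -1, λ₂ = -7

The characteristic polynomial of A is det(A - λI) = (-1 - λ)(-7 - λ) = 0.
The roots are λ = -1 and λ = -7, so the eigenvalues are the diagonal entries.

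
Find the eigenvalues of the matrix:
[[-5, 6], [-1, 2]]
λ = -4 and λ = 1

Characteristic equation: det(A - λI) = 0
λ² - (trace)λ + (det) = 0
λ² - (-3)λ + (-4) = 0
λ² + 3λ - 4 = 0
Solving: λ = -4, 1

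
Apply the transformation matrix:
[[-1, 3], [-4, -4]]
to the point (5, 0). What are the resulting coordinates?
(-5, -20)

Matrix multiplication:
[[-1, 3], [-4, -4]] × [5, 0]ᵀ
= [-1×5 + 3×0, -4×5 + -4×0]ᵀ
= [-5.0000, -20.0000]ᵀ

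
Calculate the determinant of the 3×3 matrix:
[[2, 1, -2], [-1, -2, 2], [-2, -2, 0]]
8

Expansion along first row:
det = 2·det([[-2,2],[-2,0]]) - 1·det([[-1,2],[-2,0]]) + -2·det([[-1,-2],[-2,-2]])
    = 2·(-2·0 - 2·-2) - 1·(-1·0 - 2·-2) + -2·(-1·-2 - -2·-2)
    = 2·4 - 1·4 + -2·-2
    = 8 + -4 + 4 = 8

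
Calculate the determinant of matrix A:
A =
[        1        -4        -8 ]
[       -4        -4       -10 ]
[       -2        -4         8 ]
det(A) = -344

Expand along row 0 (cofactor expansion): det(A) = a*(e*i - f*h) - b*(d*i - f*g) + c*(d*h - e*g), where the 3×3 is [[a, b, c], [d, e, f], [g, h, i]].
Minor M_00 = (-4)*(8) - (-10)*(-4) = -32 - 40 = -72.
Minor M_01 = (-4)*(8) - (-10)*(-2) = -32 - 20 = -52.
Minor M_02 = (-4)*(-4) - (-4)*(-2) = 16 - 8 = 8.
det(A) = (1)*(-72) - (-4)*(-52) + (-8)*(8) = -72 - 208 - 64 = -344.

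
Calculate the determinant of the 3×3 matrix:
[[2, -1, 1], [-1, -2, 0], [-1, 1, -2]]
7

Expansion along first row:
det = 2·det([[-2,0],[1,-2]]) - -1·det([[-1,0],[-1,-2]]) + 1·det([[-1,-2],[-1,1]])
    = 2·(-2·-2 - 0·1) - -1·(-1·-2 - 0·-1) + 1·(-1·1 - -2·-1)
    = 2·4 - -1·2 + 1·-3
    = 8 + 2 + -3 = 7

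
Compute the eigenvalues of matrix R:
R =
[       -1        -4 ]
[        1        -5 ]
λ = -3, -3

Solve det(R - λI) = 0. For a 2×2 matrix the characteristic equation is λ² - (trace)λ + det = 0.
trace(R) = a + d = -1 - 5 = -6.
det(R) = a*d - b*c = (-1)*(-5) - (-4)*(1) = 5 + 4 = 9.
Characteristic equation: λ² - (-6)λ + (9) = 0.
Discriminant = (-6)² - 4*(9) = 36 - 36 = 0.
λ = (-6 ± √0) / 2 = (-6 ± 0) / 2 = -3, -3.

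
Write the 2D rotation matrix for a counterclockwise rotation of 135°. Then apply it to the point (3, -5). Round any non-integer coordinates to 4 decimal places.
R = [[-√2/2, -√2/2], [√2/2, -√2/2]]; R·(3, -5) = (1.4142, 5.6569)

Rotation matrix formula: R(θ) = [[cos θ, -sin θ], [sin θ, cos θ]]
For θ = 135°:
cos(135°) = -√2/2
sin(135°) = √2/2
R = [[-√2/2, -√2/2], [√2/2, -√2/2]]
Apply to (3, -5): [-√2/2·3 + (-√2/2)·-5, √2/2·3 + -√2/2·-5] = (1.4142, 5.6569)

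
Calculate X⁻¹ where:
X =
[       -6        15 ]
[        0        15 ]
det(X) = -90
X⁻¹ =
[     -1/6       1/6 ]
[        0      1/15 ]

For a 2×2 matrix X = [[a, b], [c, d]] with det(X) ≠ 0, X⁻¹ = (1/det(X)) * [[d, -b], [-c, a]].
det(X) = (-6)*(15) - (15)*(0) = -90 - 0 = -90.
X⁻¹ = (1/-90) * [[15, -15], [0, -6]].
Dividing each entry by -90 and reducing:
X⁻¹ =
[     -1/6       1/6 ]
[        0      1/15 ]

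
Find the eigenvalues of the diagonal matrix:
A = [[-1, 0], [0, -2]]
λ₁ = -1, λ₂ = -2

The characteristic polynomial of A is det(A - λI) = (-1 - λ)(-2 - λ) = 0.
The roots are λ = -1 and λ = -2, so the eigenvalues are the diagonal entries.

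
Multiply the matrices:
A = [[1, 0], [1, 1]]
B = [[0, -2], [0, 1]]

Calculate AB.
[[0, -2], [0, -1]]

Each entry (i,j) of AB = sum over k of A[i][k]*B[k][j].
(AB)[0][0] = (1)*(0) + (0)*(0) = 0
(AB)[0][1] = (1)*(-2) + (0)*(1) = -2
(AB)[1][0] = (1)*(0) + (1)*(0) = 0
(AB)[1][1] = (1)*(-2) + (1)*(1) = -1
AB = [[0, -2], [0, -1]]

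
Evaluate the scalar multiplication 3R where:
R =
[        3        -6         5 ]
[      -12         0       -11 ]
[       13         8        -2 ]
3R =
[        9       -18        15 ]
[      -36         0       -33 ]
[       39        24        -6 ]

Scalar multiplication is elementwise: (3R)[i][j] = 3 * R[i][j].
  (3R)[0][0] = 3 * (3) = 9
  (3R)[0][1] = 3 * (-6) = -18
  (3R)[0][2] = 3 * (5) = 15
  (3R)[1][0] = 3 * (-12) = -36
  (3R)[1][1] = 3 * (0) = 0
  (3R)[1][2] = 3 * (-11) = -33
  (3R)[2][0] = 3 * (13) = 39
  (3R)[2][1] = 3 * (8) = 24
  (3R)[2][2] = 3 * (-2) = -6
3R =
[        9       -18        15 ]
[      -36         0       -33 ]
[       39        24        -6 ]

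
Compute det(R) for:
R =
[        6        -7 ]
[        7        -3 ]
det(R) = 31

For a 2×2 matrix [[a, b], [c, d]], det = a*d - b*c.
det(R) = (6)*(-3) - (-7)*(7) = -18 + 49 = 31.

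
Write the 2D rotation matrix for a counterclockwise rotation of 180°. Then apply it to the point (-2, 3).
R = [[-1, 0], [0, -1]]; R·(-2, 3) = (2, -3)

Rotation matrix formula: R(θ) = [[cos θ, -sin θ], [sin θ, cos θ]]
For θ = 180°:
cos(180°) = -1
sin(180°) = 0
R = [[-1, 0], [0, -1]]
Apply to (-2, 3): [-1·-2 + (0)·3, 0·-2 + -1·3] = (2, -3)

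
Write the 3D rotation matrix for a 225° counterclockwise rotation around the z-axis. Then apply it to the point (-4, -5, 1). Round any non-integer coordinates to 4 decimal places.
R = [[-√2/2, √2/2, 0], [-√2/2, -√2/2, 0], [0, 0, 1]]; R·(-4, -5, 1) = (-0.7071, 6.3640, 1.0000)

Rotation matrix for 225° around z-axis:
cos(225°) = -√2/2, sin(225°) = -√2/2
R = [[-√2/2, √2/2, 0], [-√2/2, -√2/2, 0], [0, 0, 1]]
Apply to (-4, -5, 1): R·[-4, -5, 1]ᵀ = (-0.7071, 6.3640, 1.0000)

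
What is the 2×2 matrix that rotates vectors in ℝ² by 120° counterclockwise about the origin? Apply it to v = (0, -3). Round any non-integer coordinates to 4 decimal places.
R = [[-1/2, -√3/2], [√3/2, -1/2]]; R·v = (2.5981, 1.5000)

A counterclockwise rotation by angle θ in ℝ² has matrix R(θ) = [[cos θ, -sin θ], [sin θ, cos θ]].
For θ = 120°: cos θ = -1/2, sin θ = √3/2.
R(120°) = [[-1/2, -√3/2], [√3/2, -1/2]].
R·v = [-1/2·0 + (-√3/2)·-3, √3/2·0 + -1/2·-3] = (2.5981, 1.5000).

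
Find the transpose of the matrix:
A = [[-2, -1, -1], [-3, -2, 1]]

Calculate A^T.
[[-2, -3], [-1, -2], [-1, 1]]

The transpose sends entry (i,j) to (j,i); rows become columns.
Row 0 of A: [-2, -1, -1] -> column 0 of A^T.
Row 1 of A: [-3, -2, 1] -> column 1 of A^T.
A^T = [[-2, -3], [-1, -2], [-1, 1]]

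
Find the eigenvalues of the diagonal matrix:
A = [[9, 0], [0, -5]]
λ₁ = 9, λ₂ = -5

The characteristic polynomial of A is det(A - λI) = (9 - λ)(-5 - λ) = 0.
The roots are λ = 9 and λ = -5, so the eigenvalues are the diagonal entries.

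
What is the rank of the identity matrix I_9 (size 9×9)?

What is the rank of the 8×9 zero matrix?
rank(I_9) = 9, rank(0) = 0

The identity I_9 has 9 columns that are the standard basis vectors e_1, …, e_9. These are linearly independent, so all 9 columns are pivots and rank(I_9) = 9.
The 8×9 zero matrix has every entry zero, so every row is the zero row and there are no pivots; rank(0) = 0.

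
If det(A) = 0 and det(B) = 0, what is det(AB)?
0

Use the multiplicative property of determinants: det(AB) = det(A)*det(B).
det(AB) = (0)*(0) = 0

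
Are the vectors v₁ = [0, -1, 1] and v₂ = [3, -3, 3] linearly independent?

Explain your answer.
Yes, linearly independent

Two vectors are linearly dependent iff one is a scalar multiple of the other.
No single scalar k satisfies v₂ = k·v₁ (the ratios of corresponding entries disagree), so v₁ and v₂ are linearly independent.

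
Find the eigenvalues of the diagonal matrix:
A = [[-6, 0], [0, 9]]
λ₁ = -6, λ₂ = 9

The characteristic polynomial of A is det(A - λI) = (-6 - λ)(9 - λ) = 0.
The roots are λ = -6 and λ = 9, so the eigenvalues are the diagonal entries.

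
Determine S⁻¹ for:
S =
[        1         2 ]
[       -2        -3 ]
det(S) = 1
S⁻¹ =
[       -3        -2 ]
[        2         1 ]

For a 2×2 matrix S = [[a, b], [c, d]] with det(S) ≠ 0, S⁻¹ = (1/det(S)) * [[d, -b], [-c, a]].
det(S) = (1)*(-3) - (2)*(-2) = -3 + 4 = 1.
S⁻¹ = (1/1) * [[-3, -2], [2, 1]].
Dividing each entry by 1 and reducing:
S⁻¹ =
[       -3        -2 ]
[        2         1 ]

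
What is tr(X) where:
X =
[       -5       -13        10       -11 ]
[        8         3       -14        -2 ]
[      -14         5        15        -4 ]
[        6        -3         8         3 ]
tr(X) = -5 + 3 + 15 + 3 = 16

The trace of a square matrix is the sum of its diagonal entries.
Diagonal entries of X: X[0][0] = -5, X[1][1] = 3, X[2][2] = 15, X[3][3] = 3.
tr(X) = -5 + 3 + 15 + 3 = 16.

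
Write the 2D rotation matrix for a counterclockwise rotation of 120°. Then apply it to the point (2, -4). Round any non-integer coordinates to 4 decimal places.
R = [[-1/2, -√3/2], [√3/2, -1/2]]; R·(2, -4) = (2.4641, 3.7321)

Rotation matrix formula: R(θ) = [[cos θ, -sin θ], [sin θ, cos θ]]
For θ = 120°:
cos(120°) = -1/2
sin(120°) = √3/2
R = [[-1/2, -√3/2], [√3/2, -1/2]]
Apply to (2, -4): [-1/2·2 + (-√3/2)·-4, √3/2·2 + -1/2·-4] = (2.4641, 3.7321)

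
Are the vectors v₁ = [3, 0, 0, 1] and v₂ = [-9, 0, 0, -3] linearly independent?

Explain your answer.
No, linearly dependent (v₂ = -3·v₁)

Check whether there is a scalar k with v₂ = k·v₁.
Comparing components, k = -3 satisfies -3·[3, 0, 0, 1] = [-9, 0, 0, -3].
Since v₂ is a scalar multiple of v₁, the two vectors are linearly dependent.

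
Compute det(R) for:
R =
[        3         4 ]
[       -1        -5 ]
det(R) = -11

For a 2×2 matrix [[a, b], [c, d]], det = a*d - b*c.
det(R) = (3)*(-5) - (4)*(-1) = -15 + 4 = -11.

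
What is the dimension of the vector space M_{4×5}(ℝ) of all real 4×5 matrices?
Dimension = 20

A real 4×5 matrix is determined by its 4·5 = 20 independent entries.
A standard basis is {E_ij : 1 ≤ i ≤ 4, 1 ≤ j ≤ 5}, where E_ij has a 1 in position (i, j) and 0 elsewhere — there are 20 such matrices, and they are linearly independent and span M_{4×5}(ℝ).
Therefore dim(M_{4×5}(ℝ)) = 20.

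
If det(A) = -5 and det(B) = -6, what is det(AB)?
30

Use the multiplicative property of determinants: det(AB) = det(A)*det(B).
det(AB) = (-5)*(-6) = 30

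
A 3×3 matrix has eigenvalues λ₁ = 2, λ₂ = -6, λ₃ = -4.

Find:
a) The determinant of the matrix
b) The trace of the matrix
det = 48, trace = -8

Two standard eigenvalue identities:
- det(A) equals the product of the eigenvalues (counted with multiplicity).
- trace(A) equals the sum of the eigenvalues.
det(A) = (2)*(-6)*(-4) = 48.
trace(A) = 2 - 6 - 4 = -8.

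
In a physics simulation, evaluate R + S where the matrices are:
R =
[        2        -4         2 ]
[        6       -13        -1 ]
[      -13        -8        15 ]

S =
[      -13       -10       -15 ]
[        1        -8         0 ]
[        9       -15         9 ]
R + S =
[      -11       -14       -13 ]
[        7       -21        -1 ]
[       -4       -23        24 ]

Matrix addition is elementwise: (R+S)[i][j] = R[i][j] + S[i][j].
  (R+S)[0][0] = (2) + (-13) = -11
  (R+S)[0][1] = (-4) + (-10) = -14
  (R+S)[0][2] = (2) + (-15) = -13
  (R+S)[1][0] = (6) + (1) = 7
  (R+S)[1][1] = (-13) + (-8) = -21
  (R+S)[1][2] = (-1) + (0) = -1
  (R+S)[2][0] = (-13) + (9) = -4
  (R+S)[2][1] = (-8) + (-15) = -23
  (R+S)[2][2] = (15) + (9) = 24
R + S =
[      -11       -14       -13 ]
[        7       -21        -1 ]
[       -4       -23        24 ]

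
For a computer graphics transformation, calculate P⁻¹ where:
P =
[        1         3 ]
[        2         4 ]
det(P) = -2
P⁻¹ =
[       -2       3/2 ]
[        1      -1/2 ]

For a 2×2 matrix P = [[a, b], [c, d]] with det(P) ≠ 0, P⁻¹ = (1/det(P)) * [[d, -b], [-c, a]].
det(P) = (1)*(4) - (3)*(2) = 4 - 6 = -2.
P⁻¹ = (1/-2) * [[4, -3], [-2, 1]].
Dividing each entry by -2 and reducing:
P⁻¹ =
[       -2       3/2 ]
[        1      -1/2 ]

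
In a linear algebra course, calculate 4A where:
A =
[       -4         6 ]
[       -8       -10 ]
4A =
[      -16        24 ]
[      -32       -40 ]

Scalar multiplication is elementwise: (4A)[i][j] = 4 * A[i][j].
  (4A)[0][0] = 4 * (-4) = -16
  (4A)[0][1] = 4 * (6) = 24
  (4A)[1][0] = 4 * (-8) = -32
  (4A)[1][1] = 4 * (-10) = -40
4A =
[      -16        24 ]
[      -32       -40 ]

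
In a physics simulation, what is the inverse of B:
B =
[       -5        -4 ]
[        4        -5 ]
det(B) = 41
B⁻¹ =
[    -5/41      4/41 ]
[    -4/41     -5/41 ]

For a 2×2 matrix B = [[a, b], [c, d]] with det(B) ≠ 0, B⁻¹ = (1/det(B)) * [[d, -b], [-c, a]].
det(B) = (-5)*(-5) - (-4)*(4) = 25 + 16 = 41.
B⁻¹ = (1/41) * [[-5, 4], [-4, -5]].
Dividing each entry by 41 and reducing:
B⁻¹ =
[    -5/41      4/41 ]
[    -4/41     -5/41 ]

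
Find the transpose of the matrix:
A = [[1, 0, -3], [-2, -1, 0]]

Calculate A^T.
[[1, -2], [0, -1], [-3, 0]]

The transpose sends entry (i,j) to (j,i); rows become columns.
Row 0 of A: [1, 0, -3] -> column 0 of A^T.
Row 1 of A: [-2, -1, 0] -> column 1 of A^T.
A^T = [[1, -2], [0, -1], [-3, 0]]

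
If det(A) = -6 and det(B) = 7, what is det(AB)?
-42

Use the multiplicative property of determinants: det(AB) = det(A)*det(B).
det(AB) = (-6)*(7) = -42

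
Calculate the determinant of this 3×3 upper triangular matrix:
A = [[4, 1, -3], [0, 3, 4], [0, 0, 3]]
36

The determinant of a triangular matrix is the product of its diagonal entries (the off-diagonal entries above the diagonal do not affect it).
det(A) = (4) * (3) * (3) = 36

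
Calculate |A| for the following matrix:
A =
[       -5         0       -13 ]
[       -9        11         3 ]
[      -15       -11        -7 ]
det(A) = -3212

Expand along row 0 (cofactor expansion): det(A) = a*(e*i - f*h) - b*(d*i - f*g) + c*(d*h - e*g), where the 3×3 is [[a, b, c], [d, e, f], [g, h, i]].
Minor M_00 = (11)*(-7) - (3)*(-11) = -77 + 33 = -44.
Minor M_01 = (-9)*(-7) - (3)*(-15) = 63 + 45 = 108.
Minor M_02 = (-9)*(-11) - (11)*(-15) = 99 + 165 = 264.
det(A) = (-5)*(-44) - (0)*(108) + (-13)*(264) = 220 + 0 - 3432 = -3212.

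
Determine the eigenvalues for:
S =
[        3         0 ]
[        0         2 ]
λ = 2, 3

Solve det(S - λI) = 0. For a 2×2 matrix the characteristic equation is λ² - (trace)λ + det = 0.
trace(S) = a + d = 3 + 2 = 5.
det(S) = a*d - b*c = (3)*(2) - (0)*(0) = 6 - 0 = 6.
Characteristic equation: λ² - (5)λ + (6) = 0.
Discriminant = (5)² - 4*(6) = 25 - 24 = 1.
λ = (5 ± √1) / 2 = (5 ± 1) / 2 = 2, 3.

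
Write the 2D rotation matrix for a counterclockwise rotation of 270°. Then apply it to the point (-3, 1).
R = [[0, 1], [-1, 0]]; R·(-3, 1) = (1, 3)

Rotation matrix formula: R(θ) = [[cos θ, -sin θ], [sin θ, cos θ]]
For θ = 270°:
cos(270°) = 0
sin(270°) = -1
R = [[0, 1], [-1, 0]]
Apply to (-3, 1): [0·-3 + (1)·1, -1·-3 + 0·1] = (1, 3)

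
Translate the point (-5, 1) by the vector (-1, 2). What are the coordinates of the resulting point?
(-6, 3)

Translation by (-1, 2):
x' = -5 + -1 = -6
y' = 1 + 2 = 3
Homogeneous matrix: [[1, 0, -1], [0, 1, 2], [0, 0, 1]]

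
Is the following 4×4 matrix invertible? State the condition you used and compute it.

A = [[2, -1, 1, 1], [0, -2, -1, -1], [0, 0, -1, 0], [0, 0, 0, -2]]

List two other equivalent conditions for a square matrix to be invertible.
Yes, invertible; det(A) = -8 ≠ 0. Equivalent conditions: rank(A) = 4; Ax = 0 has only the trivial solution; 0 is not an eigenvalue; the columns of A are linearly independent.

To check invertibility, compute det(A).
The given matrix is triangular, so det(A) equals the product of its diagonal entries = -8 ≠ 0.
Since det(A) ≠ 0, A is invertible.
Equivalent conditions for a square matrix A to be invertible:
- rank(A) = 4 (full rank).
- The homogeneous system Ax = 0 has only the trivial solution x = 0.
- 0 is not an eigenvalue of A.
- The columns (equivalently rows) of A are linearly independent.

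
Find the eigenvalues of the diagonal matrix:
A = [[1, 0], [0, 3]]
λ₁ = 1, λ₂ = 3

The characteristic polynomial of A is det(A - λI) = (1 - λ)(3 - λ) = 0.
The roots are λ = 1 and λ = 3, so the eigenvalues are the diagonal entries.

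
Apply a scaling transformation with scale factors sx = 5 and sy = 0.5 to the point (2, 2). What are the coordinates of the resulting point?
(10, 1.0)

Scaling matrix:
[[5, 0], [0, 0.50]]
Result: (2 × 5, 2 × 0.5) = (10, 1.0)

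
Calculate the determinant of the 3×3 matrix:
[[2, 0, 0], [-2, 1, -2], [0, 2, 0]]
8

Expansion along first row:
det = 2·det([[1,-2],[2,0]]) - 0·det([[-2,-2],[0,0]]) + 0·det([[-2,1],[0,2]])
    = 2·(1·0 - -2·2) - 0·(-2·0 - -2·0) + 0·(-2·2 - 1·0)
    = 2·4 - 0·0 + 0·-4
    = 8 + 0 + 0 = 8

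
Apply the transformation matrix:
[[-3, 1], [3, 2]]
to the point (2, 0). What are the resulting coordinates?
(-6, 6)

Matrix multiplication:
[[-3, 1], [3, 2]] × [2, 0]ᵀ
= [-3×2 + 1×0, 3×2 + 2×0]ᵀ
= [-6.0000, 6.0000]ᵀ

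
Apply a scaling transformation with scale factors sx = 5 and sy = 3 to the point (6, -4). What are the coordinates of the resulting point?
(30, -12)

Scaling matrix:
[[5, 0], [0, 3]]
Result: (6 × 5, -4 × 3) = (30, -12)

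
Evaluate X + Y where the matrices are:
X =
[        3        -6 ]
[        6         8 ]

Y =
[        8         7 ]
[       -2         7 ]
X + Y =
[       11         1 ]
[        4        15 ]

Matrix addition is elementwise: (X+Y)[i][j] = X[i][j] + Y[i][j].
  (X+Y)[0][0] = (3) + (8) = 11
  (X+Y)[0][1] = (-6) + (7) = 1
  (X+Y)[1][0] = (6) + (-2) = 4
  (X+Y)[1][1] = (8) + (7) = 15
X + Y =
[       11         1 ]
[        4        15 ]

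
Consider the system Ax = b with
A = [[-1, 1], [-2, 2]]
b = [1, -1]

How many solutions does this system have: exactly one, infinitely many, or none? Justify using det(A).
No solution

det(A) = (-1)*(2) - (1)*(-2) = 0, so A is singular.
The column space of A is span(column 1) = span([-1, -2]).
b = [1, -1] is not a scalar multiple of column 1, so b ∉ column space and the system is inconsistent — no solution.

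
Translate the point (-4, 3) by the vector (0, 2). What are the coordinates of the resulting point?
(-4, 5)

Translation by (0, 2):
x' = -4 + 0 = -4
y' = 3 + 2 = 5
Homogeneous matrix: [[1, 0, 0], [0, 1, 2], [0, 0, 1]]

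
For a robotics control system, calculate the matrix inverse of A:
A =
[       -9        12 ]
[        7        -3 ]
det(A) = -57
A⁻¹ =
[     1/19      4/19 ]
[     7/57      3/19 ]

For a 2×2 matrix A = [[a, b], [c, d]] with det(A) ≠ 0, A⁻¹ = (1/det(A)) * [[d, -b], [-c, a]].
det(A) = (-9)*(-3) - (12)*(7) = 27 - 84 = -57.
A⁻¹ = (1/-57) * [[-3, -12], [-7, -9]].
Dividing each entry by -57 and reducing:
A⁻¹ =
[     1/19      4/19 ]
[     7/57      3/19 ]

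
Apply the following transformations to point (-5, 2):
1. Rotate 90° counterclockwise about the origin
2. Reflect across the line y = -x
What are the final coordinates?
(5, 2)

Step 1: Rotate 90° → (-2, -5)
Step 2: Reflect across the line y = -x → (5, 2)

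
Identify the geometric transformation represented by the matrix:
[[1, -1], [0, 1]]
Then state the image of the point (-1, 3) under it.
horizontal shear with factor -1; image of (-1, 3) is (-4, 3)

The matrix [[1, k], [0, 1]] sends (x, y) to (x + -1y, y), leaving the y-coordinate fixed: a horizontal shear.
The matrix [[1, -1], [0, 1]] represents: horizontal shear with factor -1.
Applying it to (-1, 3): [1·-1 + -1·3, 0·-1 + 1·3] = (-4, 3).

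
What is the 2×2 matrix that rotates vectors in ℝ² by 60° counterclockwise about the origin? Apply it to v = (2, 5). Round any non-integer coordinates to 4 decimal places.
R = [[1/2, -√3/2], [√3/2, 1/2]]; R·v = (-3.3301, 4.2321)

A counterclockwise rotation by angle θ in ℝ² has matrix R(θ) = [[cos θ, -sin θ], [sin θ, cos θ]].
For θ = 60°: cos θ = 1/2, sin θ = √3/2.
R(60°) = [[1/2, -√3/2], [√3/2, 1/2]].
R·v = [1/2·2 + (-√3/2)·5, √3/2·2 + 1/2·5] = (-3.3301, 4.2321).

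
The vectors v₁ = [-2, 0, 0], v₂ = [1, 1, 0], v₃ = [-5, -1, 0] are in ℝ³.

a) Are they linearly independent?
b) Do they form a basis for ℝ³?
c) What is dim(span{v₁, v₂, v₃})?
Not independent, not a basis, dim(span) = 2

Check whether v₃ can be written as a linear combination of v₁ and v₂.
v₃ = (2)·v₁ + (-1)·v₂ = [-5, -1, 0], so the three vectors are linearly dependent.
Thus they do not form a basis for ℝ³, and dim(span{v₁, v₂, v₃}) = 2 (spanned by v₁ and v₂).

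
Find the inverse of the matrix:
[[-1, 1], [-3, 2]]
[[2, -1], [3, -1]]

For [[a,b],[c,d]], inverse = (1/det)·[[d,-b],[-c,a]]
det = -1·2 - 1·-3 = 1
Inverse = (1/1)·[[2, -1], [3, -1]]
        = [[2, -1], [3, -1]]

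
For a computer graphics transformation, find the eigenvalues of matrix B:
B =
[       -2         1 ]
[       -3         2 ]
λ = -1, 1

Solve det(B - λI) = 0. For a 2×2 matrix the characteristic equation is λ² - (trace)λ + det = 0.
trace(B) = a + d = -2 + 2 = 0.
det(B) = a*d - b*c = (-2)*(2) - (1)*(-3) = -4 + 3 = -1.
Characteristic equation: λ² - (0)λ + (-1) = 0.
Discriminant = (0)² - 4*(-1) = 0 + 4 = 4.
λ = (0 ± √4) / 2 = (0 ± 2) / 2 = -1, 1.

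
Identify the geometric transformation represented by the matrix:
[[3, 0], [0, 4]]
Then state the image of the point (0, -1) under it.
non-uniform scaling by (3, 4); image of (0, -1) is (0, -4)

This is diagonal with distinct entries, so it scales the x-axis by 3 and the y-axis by 4.
The matrix [[3, 0], [0, 4]] represents: non-uniform scaling by (3, 4).
Applying it to (0, -1): [3·0 + 0·-1, 0·0 + 4·-1] = (0, -4).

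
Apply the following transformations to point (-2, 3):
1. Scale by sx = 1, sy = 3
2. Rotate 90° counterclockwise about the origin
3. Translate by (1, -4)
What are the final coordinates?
(-8, -6)

Step 1: Scale → (-2, 9)
Step 2: Rotate 90° → (-9, -2)
Step 3: Translate → (-8, -6)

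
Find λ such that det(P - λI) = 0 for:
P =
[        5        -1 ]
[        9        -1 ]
λ = 2, 2

Solve det(P - λI) = 0. For a 2×2 matrix the characteristic equation is λ² - (trace)λ + det = 0.
trace(P) = a + d = 5 - 1 = 4.
det(P) = a*d - b*c = (5)*(-1) - (-1)*(9) = -5 + 9 = 4.
Characteristic equation: λ² - (4)λ + (4) = 0.
Discriminant = (4)² - 4*(4) = 16 - 16 = 0.
λ = (4 ± √0) / 2 = (4 ± 0) / 2 = 2, 2.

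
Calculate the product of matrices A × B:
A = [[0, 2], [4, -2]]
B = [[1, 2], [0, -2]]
[[0, -4], [4, 12]]

Matrix multiplication:
C[0][0] = 0×1 + 2×0 = 0
C[0][1] = 0×2 + 2×-2 = -4
C[1][0] = 4×1 + -2×0 = 4
C[1][1] = 4×2 + -2×-2 = 12
Result: [[0, -4], [4, 12]]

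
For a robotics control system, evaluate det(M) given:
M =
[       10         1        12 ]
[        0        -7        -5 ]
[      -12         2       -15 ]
det(M) = 202

Expand along row 0 (cofactor expansion): det(M) = a*(e*i - f*h) - b*(d*i - f*g) + c*(d*h - e*g), where the 3×3 is [[a, b, c], [d, e, f], [g, h, i]].
Minor M_00 = (-7)*(-15) - (-5)*(2) = 105 + 10 = 115.
Minor M_01 = (0)*(-15) - (-5)*(-12) = 0 - 60 = -60.
Minor M_02 = (0)*(2) - (-7)*(-12) = 0 - 84 = -84.
det(M) = (10)*(115) - (1)*(-60) + (12)*(-84) = 1150 + 60 - 1008 = 202.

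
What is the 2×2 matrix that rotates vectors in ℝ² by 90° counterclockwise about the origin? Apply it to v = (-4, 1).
R = [[0, -1], [1, 0]]; R·v = (-1, -4)

A counterclockwise rotation by angle θ in ℝ² has matrix R(θ) = [[cos θ, -sin θ], [sin θ, cos θ]].
For θ = 90°: cos θ = 0, sin θ = 1.
R(90°) = [[0, -1], [1, 0]].
R·v = [0·-4 + (-1)·1, 1·-4 + 0·1] = (-1, -4).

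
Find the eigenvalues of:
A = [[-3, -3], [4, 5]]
λ = -1, 3

Solve det(A - λI) = 0. For a 2×2 matrix this is λ² - (trace)λ + det = 0.
trace(A) = -3 + 5 = 2.
det(A) = (-3)*(5) - (-3)*(4) = -15 + 12 = -3.
Characteristic equation: λ² - (2)λ + (-3) = 0.
Discriminant: (2)² - 4*(-3) = 4 + 12 = 16.
Roots: λ = (2 ± √16) / 2 = -1, 3.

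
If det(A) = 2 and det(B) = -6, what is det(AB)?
-12

Use the multiplicative property of determinants: det(AB) = det(A)*det(B).
det(AB) = (2)*(-6) = -12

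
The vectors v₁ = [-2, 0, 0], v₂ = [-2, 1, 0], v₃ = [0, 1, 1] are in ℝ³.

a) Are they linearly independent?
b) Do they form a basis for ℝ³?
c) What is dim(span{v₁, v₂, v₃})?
Yes independent, yes basis, dim = 3

Stack v₁, v₂, v₃ as rows of a 3×3 matrix.
[[-2, 0, 0]; [-2, 1, 0]; [0, 1, 1]] is already lower triangular with nonzero diagonal entries (-2, 1, 1), so its determinant is the product of the diagonal entries, det = (-2)·(1)·(1) = -2 ≠ 0, and the rows are linearly independent.
Three linearly independent vectors in ℝ³ form a basis for ℝ³, so dim(span{v₁,v₂,v₃}) = 3.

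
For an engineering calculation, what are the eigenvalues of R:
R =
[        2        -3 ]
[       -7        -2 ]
λ = -5, 5

Solve det(R - λI) = 0. For a 2×2 matrix the characteristic equation is λ² - (trace)λ + det = 0.
trace(R) = a + d = 2 - 2 = 0.
det(R) = a*d - b*c = (2)*(-2) - (-3)*(-7) = -4 - 21 = -25.
Characteristic equation: λ² - (0)λ + (-25) = 0.
Discriminant = (0)² - 4*(-25) = 0 + 100 = 100.
λ = (0 ± √100) / 2 = (0 ± 10) / 2 = -5, 5.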